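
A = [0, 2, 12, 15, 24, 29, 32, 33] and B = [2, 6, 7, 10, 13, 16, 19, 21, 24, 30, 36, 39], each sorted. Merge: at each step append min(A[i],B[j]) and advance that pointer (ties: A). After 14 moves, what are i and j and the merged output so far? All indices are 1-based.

i=6, j=10, merged so far=[0, 2, 2, 6, 7, 10, 12, 13, 15, 16, 19, 21, 24, 24]

[i=1,j=1] A[i]=0<=B[j]=2 take 0 → i++
[i=2,j=1] A[i]=2<=B[j]=2 take 2 → i++
[i=3,j=1] A[i]=12>B[j]=2 take 2 → j++
[i=3,j=2] A[i]=12>B[j]=6 take 6 → j++
[i=3,j=3] A[i]=12>B[j]=7 take 7 → j++
[i=3,j=4] A[i]=12>B[j]=10 take 10 → j++
[i=3,j=5] A[i]=12<=B[j]=13 take 12 → i++
[i=4,j=5] A[i]=15>B[j]=13 take 13 → j++
[i=4,j=6] A[i]=15<=B[j]=16 take 15 → i++
[i=5,j=6] A[i]=24>B[j]=16 take 16 → j++
[i=5,j=7] A[i]=24>B[j]=19 take 19 → j++
[i=5,j=8] A[i]=24>B[j]=21 take 21 → j++
[i=5,j=9] A[i]=24<=B[j]=24 take 24 → i++
[i=6,j=9] A[i]=29>B[j]=24 take 24 → j++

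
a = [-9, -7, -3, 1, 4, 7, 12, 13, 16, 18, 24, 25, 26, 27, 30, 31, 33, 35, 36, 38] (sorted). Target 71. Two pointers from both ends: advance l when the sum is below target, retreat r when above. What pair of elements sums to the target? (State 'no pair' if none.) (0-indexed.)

(33, 38)

l=0 r=19: -9+38=29 <71, l++
l=1 r=19: -7+38=31 <71, l++
l=2 r=19: -3+38=35 <71, l++
l=3 r=19: 1+38=39 <71, l++
l=4 r=19: 4+38=42 <71, l++
l=5 r=19: 7+38=45 <71, l++
l=6 r=19: 12+38=50 <71, l++
l=7 r=19: 13+38=51 <71, l++
l=8 r=19: 16+38=54 <71, l++
l=9 r=19: 18+38=56 <71, l++
l=10 r=19: 24+38=62 <71, l++
l=11 r=19: 25+38=63 <71, l++
l=12 r=19: 26+38=64 <71, l++
l=13 r=19: 27+38=65 <71, l++
l=14 r=19: 30+38=68 <71, l++
l=15 r=19: 31+38=69 <71, l++
l=16 r=19: 33+38=71, found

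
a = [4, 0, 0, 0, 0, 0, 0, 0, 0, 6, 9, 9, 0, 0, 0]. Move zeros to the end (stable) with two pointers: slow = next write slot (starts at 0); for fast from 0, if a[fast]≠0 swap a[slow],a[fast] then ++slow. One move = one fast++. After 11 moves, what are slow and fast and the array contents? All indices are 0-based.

slow=0 fast=0: a[fast]=4≠0 swap→a[0]=4, slow++,fast++
slow=1 fast=1: a[fast]=0, fast++
slow=1 fast=2: a[fast]=0, fast++
slow=1 fast=3: a[fast]=0, fast++
slow=1 fast=4: a[fast]=0, fast++
slow=1 fast=5: a[fast]=0, fast++
slow=1 fast=6: a[fast]=0, fast++
slow=1 fast=7: a[fast]=0, fast++
slow=1 fast=8: a[fast]=0, fast++
slow=1 fast=9: a[fast]=6≠0 swap→a[1]=6, slow++,fast++
slow=2 fast=10: a[fast]=9≠0 swap→a[2]=9, slow++,fast++

slow=3, fast=11, a=[4, 6, 9, 0, 0, 0, 0, 0, 0, 0, 0, 9, 0, 0, 0]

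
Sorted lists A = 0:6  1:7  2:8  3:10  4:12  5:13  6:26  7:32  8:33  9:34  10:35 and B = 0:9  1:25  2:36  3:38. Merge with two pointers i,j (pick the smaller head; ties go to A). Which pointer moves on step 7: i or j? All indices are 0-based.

i

[i=0,j=0] A[i]=6<=B[j]=9 take 6 → i++
[i=1,j=0] A[i]=7<=B[j]=9 take 7 → i++
[i=2,j=0] A[i]=8<=B[j]=9 take 8 → i++
[i=3,j=0] A[i]=10>B[j]=9 take 9 → j++
[i=3,j=1] A[i]=10<=B[j]=25 take 10 → i++
[i=4,j=1] A[i]=12<=B[j]=25 take 12 → i++
[i=5,j=1] A[i]=13<=B[j]=25 take 13 → i++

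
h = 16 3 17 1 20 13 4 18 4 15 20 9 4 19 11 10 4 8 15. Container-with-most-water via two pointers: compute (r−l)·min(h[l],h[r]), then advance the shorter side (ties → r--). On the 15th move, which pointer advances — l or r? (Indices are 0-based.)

l=0 r=18: min(16,15)*18=270 best=270 *, r--
l=0 r=17: min(16,8)*17=136 best=270, r--
l=0 r=16: min(16,4)*16=64 best=270, r--
l=0 r=15: min(16,10)*15=150 best=270, r--
l=0 r=14: min(16,11)*14=154 best=270, r--
l=0 r=13: min(16,19)*13=208 best=270, l++
l=1 r=13: min(3,19)*12=36 best=270, l++
l=2 r=13: min(17,19)*11=187 best=270, l++
l=3 r=13: min(1,19)*10=10 best=270, l++
l=4 r=13: min(20,19)*9=171 best=270, r--
l=4 r=12: min(20,4)*8=32 best=270, r--
l=4 r=11: min(20,9)*7=63 best=270, r--
l=4 r=10: min(20,20)*6=120 best=270, r--
l=4 r=9: min(20,15)*5=75 best=270, r--
l=4 r=8: min(20,4)*4=16 best=270, r--

r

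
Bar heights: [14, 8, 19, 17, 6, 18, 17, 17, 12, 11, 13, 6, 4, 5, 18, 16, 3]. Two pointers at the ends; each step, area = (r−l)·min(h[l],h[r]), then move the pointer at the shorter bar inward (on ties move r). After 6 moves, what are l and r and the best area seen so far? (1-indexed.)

l=3, r=13, best area=216

[1,17] min(14,3)*16=48 best=48 * → r--
[1,16] min(14,16)*15=210 best=210 * → l++
[2,16] min(8,16)*14=112 best=210 → l++
[3,16] min(19,16)*13=208 best=210 → r--
[3,15] min(19,18)*12=216 best=216 * → r--
[3,14] min(19,5)*11=55 best=216 → r--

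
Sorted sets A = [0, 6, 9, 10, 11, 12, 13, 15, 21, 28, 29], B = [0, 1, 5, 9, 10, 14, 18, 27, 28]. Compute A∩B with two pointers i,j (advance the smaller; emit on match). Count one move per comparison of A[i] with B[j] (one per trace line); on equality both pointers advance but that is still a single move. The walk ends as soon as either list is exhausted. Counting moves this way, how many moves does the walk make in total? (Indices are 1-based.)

[i=1,j=1] 0==0 emit → i++,j++
[i=2,j=2] 6>1 → j++
[i=2,j=3] 6>5 → j++
[i=2,j=4] 6<9 → i++
[i=3,j=4] 9==9 emit → i++,j++
[i=4,j=5] 10==10 emit → i++,j++
[i=5,j=6] 11<14 → i++
[i=6,j=6] 12<14 → i++
[i=7,j=6] 13<14 → i++
[i=8,j=6] 15>14 → j++
[i=8,j=7] 15<18 → i++
[i=9,j=7] 21>18 → j++
[i=9,j=8] 21<27 → i++
[i=10,j=8] 28>27 → j++
[i=10,j=9] 28==28 emit → i++,j++

15 moves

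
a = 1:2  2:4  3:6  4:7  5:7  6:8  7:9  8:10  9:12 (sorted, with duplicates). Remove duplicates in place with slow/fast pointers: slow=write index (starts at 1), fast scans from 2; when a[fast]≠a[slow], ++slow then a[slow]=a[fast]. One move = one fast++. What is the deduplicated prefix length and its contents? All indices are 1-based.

length 8; prefix = [2, 4, 6, 7, 8, 9, 10, 12]

slow=1 fast=2: a[fast]=4≠a[slow]=2 write a[2]=4, slow++,fast++
slow=2 fast=3: a[fast]=6≠a[slow]=4 write a[3]=6, slow++,fast++
slow=3 fast=4: a[fast]=7≠a[slow]=6 write a[4]=7, slow++,fast++
slow=4 fast=5: a[fast]=7=a[slow] dup, fast++
slow=4 fast=6: a[fast]=8≠a[slow]=7 write a[5]=8, slow++,fast++
slow=5 fast=7: a[fast]=9≠a[slow]=8 write a[6]=9, slow++,fast++
slow=6 fast=8: a[fast]=10≠a[slow]=9 write a[7]=10, slow++,fast++
slow=7 fast=9: a[fast]=12≠a[slow]=10 write a[8]=12, slow++,fast++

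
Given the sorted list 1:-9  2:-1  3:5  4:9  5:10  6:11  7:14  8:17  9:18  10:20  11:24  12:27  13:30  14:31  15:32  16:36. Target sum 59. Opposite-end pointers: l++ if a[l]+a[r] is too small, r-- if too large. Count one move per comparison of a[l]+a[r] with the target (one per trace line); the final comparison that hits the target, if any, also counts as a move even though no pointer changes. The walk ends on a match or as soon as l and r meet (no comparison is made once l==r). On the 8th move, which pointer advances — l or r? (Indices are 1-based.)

l

l=1 r=16: -9+36=27 <59, l++
l=2 r=16: -1+36=35 <59, l++
l=3 r=16: 5+36=41 <59, l++
l=4 r=16: 9+36=45 <59, l++
l=5 r=16: 10+36=46 <59, l++
l=6 r=16: 11+36=47 <59, l++
l=7 r=16: 14+36=50 <59, l++
l=8 r=16: 17+36=53 <59, l++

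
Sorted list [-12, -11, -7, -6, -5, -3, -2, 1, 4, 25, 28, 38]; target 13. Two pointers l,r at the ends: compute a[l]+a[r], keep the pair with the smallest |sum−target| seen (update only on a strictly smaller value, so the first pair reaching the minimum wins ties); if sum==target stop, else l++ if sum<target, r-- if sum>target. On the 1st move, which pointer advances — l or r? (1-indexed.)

r

l=1 r=12: -12+38=26 d=13 *, r--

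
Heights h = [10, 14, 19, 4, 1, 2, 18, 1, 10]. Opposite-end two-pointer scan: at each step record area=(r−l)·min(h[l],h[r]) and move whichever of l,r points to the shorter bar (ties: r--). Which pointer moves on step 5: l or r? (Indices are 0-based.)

r

l=0 r=8: min(10,10)*8=80 best=80 *, r--
l=0 r=7: min(10,1)*7=7 best=80, r--
l=0 r=6: min(10,18)*6=60 best=80, l++
l=1 r=6: min(14,18)*5=70 best=80, l++
l=2 r=6: min(19,18)*4=72 best=80, r--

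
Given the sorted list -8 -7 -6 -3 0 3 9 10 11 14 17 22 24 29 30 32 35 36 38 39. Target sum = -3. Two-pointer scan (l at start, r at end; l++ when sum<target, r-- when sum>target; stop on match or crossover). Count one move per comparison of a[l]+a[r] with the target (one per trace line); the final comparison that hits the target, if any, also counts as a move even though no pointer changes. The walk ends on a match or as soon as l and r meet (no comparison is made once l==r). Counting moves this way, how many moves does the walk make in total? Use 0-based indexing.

17 moves

l=0 r=19: -8+39=31 >-3, r--
l=0 r=18: -8+38=30 >-3, r--
l=0 r=17: -8+36=28 >-3, r--
l=0 r=16: -8+35=27 >-3, r--
l=0 r=15: -8+32=24 >-3, r--
l=0 r=14: -8+30=22 >-3, r--
l=0 r=13: -8+29=21 >-3, r--
l=0 r=12: -8+24=16 >-3, r--
l=0 r=11: -8+22=14 >-3, r--
l=0 r=10: -8+17=9 >-3, r--
l=0 r=9: -8+14=6 >-3, r--
l=0 r=8: -8+11=3 >-3, r--
l=0 r=7: -8+10=2 >-3, r--
l=0 r=6: -8+9=1 >-3, r--
l=0 r=5: -8+3=-5 <-3, l++
l=1 r=5: -7+3=-4 <-3, l++
l=2 r=5: -6+3=-3, found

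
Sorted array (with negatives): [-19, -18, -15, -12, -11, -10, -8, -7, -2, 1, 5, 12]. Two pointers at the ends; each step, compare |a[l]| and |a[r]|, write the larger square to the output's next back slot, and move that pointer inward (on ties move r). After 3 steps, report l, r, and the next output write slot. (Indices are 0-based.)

l=3, r=11, next write slot=8

l=0 r=11: |-19|>|12| out[11]=361, l++
l=1 r=11: |-18|>|12| out[10]=324, l++
l=2 r=11: |-15|>|12| out[9]=225, l++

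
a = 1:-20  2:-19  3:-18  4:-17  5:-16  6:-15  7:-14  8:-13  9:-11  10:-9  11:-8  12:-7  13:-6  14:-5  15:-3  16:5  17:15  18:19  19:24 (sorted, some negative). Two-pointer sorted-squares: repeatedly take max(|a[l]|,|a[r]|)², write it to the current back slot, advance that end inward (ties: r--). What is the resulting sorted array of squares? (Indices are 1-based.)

[9, 25, 25, 36, 49, 64, 81, 121, 169, 196, 225, 225, 256, 289, 324, 361, 361, 400, 576]

l=1 r=19: |-20|<=|24| out[19]=576, r--
l=1 r=18: |-20|>|19| out[18]=400, l++
l=2 r=18: |-19|<=|19| out[17]=361, r--
l=2 r=17: |-19|>|15| out[16]=361, l++
l=3 r=17: |-18|>|15| out[15]=324, l++
l=4 r=17: |-17|>|15| out[14]=289, l++
l=5 r=17: |-16|>|15| out[13]=256, l++
l=6 r=17: |-15|<=|15| out[12]=225, r--
l=6 r=16: |-15|>|5| out[11]=225, l++
l=7 r=16: |-14|>|5| out[10]=196, l++
l=8 r=16: |-13|>|5| out[9]=169, l++
l=9 r=16: |-11|>|5| out[8]=121, l++
l=10 r=16: |-9|>|5| out[7]=81, l++
l=11 r=16: |-8|>|5| out[6]=64, l++
l=12 r=16: |-7|>|5| out[5]=49, l++
l=13 r=16: |-6|>|5| out[4]=36, l++
l=14 r=16: |-5|<=|5| out[3]=25, r--
l=14 r=15: |-5|>|-3| out[2]=25, l++
l=15 r=15: |-3|<=|-3| out[1]=9, r--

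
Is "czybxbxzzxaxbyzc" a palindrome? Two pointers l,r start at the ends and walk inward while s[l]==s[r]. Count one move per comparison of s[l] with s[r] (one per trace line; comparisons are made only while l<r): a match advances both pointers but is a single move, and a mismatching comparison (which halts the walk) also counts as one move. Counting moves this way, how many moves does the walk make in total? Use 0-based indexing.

l=0 r=15: 'c'=='c', l++,r--
l=1 r=14: 'z'=='z', l++,r--
l=2 r=13: 'y'=='y', l++,r--
l=3 r=12: 'b'=='b', l++,r--
l=4 r=11: 'x'=='x', l++,r--
l=5 r=10: 'b'!='a', stop

6 moves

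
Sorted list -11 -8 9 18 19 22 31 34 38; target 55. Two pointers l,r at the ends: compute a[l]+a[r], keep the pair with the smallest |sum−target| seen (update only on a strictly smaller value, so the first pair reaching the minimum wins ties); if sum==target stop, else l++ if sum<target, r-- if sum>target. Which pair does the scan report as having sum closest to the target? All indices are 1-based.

pair (18, 38) with sum 56 (|Δ|=1)

l=1 r=9: -11+38=27 d=28 *, l++
l=2 r=9: -8+38=30 d=25 *, l++
l=3 r=9: 9+38=47 d=8 *, l++
l=4 r=9: 18+38=56 d=1 *, r--
l=4 r=8: 18+34=52 d=3, l++
l=5 r=8: 19+34=53 d=2, l++
l=6 r=8: 22+34=56 d=1, r--
l=6 r=7: 22+31=53 d=2, l++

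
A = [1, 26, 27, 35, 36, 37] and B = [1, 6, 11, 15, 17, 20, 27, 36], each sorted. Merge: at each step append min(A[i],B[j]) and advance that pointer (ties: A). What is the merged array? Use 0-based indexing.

[1, 1, 6, 11, 15, 17, 20, 26, 27, 27, 35, 36, 36, 37]

i=0 j=0: A[i]=1<=B[j]=1 take 1, i++
i=1 j=0: A[i]=26>B[j]=1 take 1, j++
i=1 j=1: A[i]=26>B[j]=6 take 6, j++
i=1 j=2: A[i]=26>B[j]=11 take 11, j++
i=1 j=3: A[i]=26>B[j]=15 take 15, j++
i=1 j=4: A[i]=26>B[j]=17 take 17, j++
i=1 j=5: A[i]=26>B[j]=20 take 20, j++
i=1 j=6: A[i]=26<=B[j]=27 take 26, i++
i=2 j=6: A[i]=27<=B[j]=27 take 27, i++
i=3 j=6: A[i]=35>B[j]=27 take 27, j++
i=3 j=7: A[i]=35<=B[j]=36 take 35, i++
i=4 j=7: A[i]=36<=B[j]=36 take 36, i++
i=5 j=7: A[i]=37>B[j]=36 take 36, j++
i=5 j=8: B done, take A[i]=37, i++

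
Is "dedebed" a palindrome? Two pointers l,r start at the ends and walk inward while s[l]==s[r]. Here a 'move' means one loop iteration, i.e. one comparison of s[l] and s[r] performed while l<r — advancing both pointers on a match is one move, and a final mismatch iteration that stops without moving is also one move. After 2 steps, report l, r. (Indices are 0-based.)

[0,6] 'd'=='d' → l++,r--
[1,5] 'e'=='e' → l++,r--

l=2, r=4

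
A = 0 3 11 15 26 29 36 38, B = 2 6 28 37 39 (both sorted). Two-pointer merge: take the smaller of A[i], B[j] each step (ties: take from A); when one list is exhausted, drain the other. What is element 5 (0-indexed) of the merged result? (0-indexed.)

[i=0,j=0] A[i]=0<=B[j]=2 take 0 → i++
[i=1,j=0] A[i]=3>B[j]=2 take 2 → j++
[i=1,j=1] A[i]=3<=B[j]=6 take 3 → i++
[i=2,j=1] A[i]=11>B[j]=6 take 6 → j++
[i=2,j=2] A[i]=11<=B[j]=28 take 11 → i++
[i=3,j=2] A[i]=15<=B[j]=28 take 15 → i++
[i=4,j=2] A[i]=26<=B[j]=28 take 26 → i++
[i=5,j=2] A[i]=29>B[j]=28 take 28 → j++
[i=5,j=3] A[i]=29<=B[j]=37 take 29 → i++
[i=6,j=3] A[i]=36<=B[j]=37 take 36 → i++
[i=7,j=3] A[i]=38>B[j]=37 take 37 → j++
[i=7,j=4] A[i]=38<=B[j]=39 take 38 → i++
[i=8,j=4] A done, take B[j]=39 → j++

merged[5] = 15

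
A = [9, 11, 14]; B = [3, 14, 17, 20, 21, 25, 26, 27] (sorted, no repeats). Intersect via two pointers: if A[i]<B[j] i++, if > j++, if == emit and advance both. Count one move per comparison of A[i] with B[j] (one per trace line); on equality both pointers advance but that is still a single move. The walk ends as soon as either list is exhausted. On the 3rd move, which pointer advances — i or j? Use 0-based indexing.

i=0 j=0: 9>3, j++
i=0 j=1: 9<14, i++
i=1 j=1: 11<14, i++

i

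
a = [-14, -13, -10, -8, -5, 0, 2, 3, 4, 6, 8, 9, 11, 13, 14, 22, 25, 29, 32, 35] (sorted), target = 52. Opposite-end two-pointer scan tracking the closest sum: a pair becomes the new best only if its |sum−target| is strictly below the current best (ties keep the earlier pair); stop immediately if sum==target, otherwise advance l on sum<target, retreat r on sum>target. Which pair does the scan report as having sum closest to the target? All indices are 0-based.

[0,19] -14+35=21 d=31 * → l++
[1,19] -13+35=22 d=30 * → l++
[2,19] -10+35=25 d=27 * → l++
[3,19] -8+35=27 d=25 * → l++
[4,19] -5+35=30 d=22 * → l++
[5,19] 0+35=35 d=17 * → l++
[6,19] 2+35=37 d=15 * → l++
[7,19] 3+35=38 d=14 * → l++
[8,19] 4+35=39 d=13 * → l++
[9,19] 6+35=41 d=11 * → l++
[10,19] 8+35=43 d=9 * → l++
[11,19] 9+35=44 d=8 * → l++
[12,19] 11+35=46 d=6 * → l++
[13,19] 13+35=48 d=4 * → l++
[14,19] 14+35=49 d=3 * → l++
[15,19] 22+35=57 d=5 → r--
[15,18] 22+32=54 d=2 * → r--
[15,17] 22+29=51 d=1 * → l++
[16,17] 25+29=54 d=2 → r--

pair (22, 29) with sum 51 (|Δ|=1)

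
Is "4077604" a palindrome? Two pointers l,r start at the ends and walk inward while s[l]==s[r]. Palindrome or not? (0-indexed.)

not a palindrome (mismatch at 2,4)

l=0 r=6: '4'=='4', l++,r--
l=1 r=5: '0'=='0', l++,r--
l=2 r=4: '7'!='6', stop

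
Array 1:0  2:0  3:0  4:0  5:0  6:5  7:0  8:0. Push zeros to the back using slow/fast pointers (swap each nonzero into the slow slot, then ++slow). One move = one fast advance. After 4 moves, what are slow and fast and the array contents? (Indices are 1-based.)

slow=1 fast=1: a[fast]=0, fast++
slow=1 fast=2: a[fast]=0, fast++
slow=1 fast=3: a[fast]=0, fast++
slow=1 fast=4: a[fast]=0, fast++

slow=1, fast=5, a=[0, 0, 0, 0, 0, 5, 0, 0]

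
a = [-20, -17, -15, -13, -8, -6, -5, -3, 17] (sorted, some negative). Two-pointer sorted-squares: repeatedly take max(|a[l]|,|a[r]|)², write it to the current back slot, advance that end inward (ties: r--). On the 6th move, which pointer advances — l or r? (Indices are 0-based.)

l

[0,8] |-20|>|17| out[8]=400 → l++
[1,8] |-17|<=|17| out[7]=289 → r--
[1,7] |-17|>|-3| out[6]=289 → l++
[2,7] |-15|>|-3| out[5]=225 → l++
[3,7] |-13|>|-3| out[4]=169 → l++
[4,7] |-8|>|-3| out[3]=64 → l++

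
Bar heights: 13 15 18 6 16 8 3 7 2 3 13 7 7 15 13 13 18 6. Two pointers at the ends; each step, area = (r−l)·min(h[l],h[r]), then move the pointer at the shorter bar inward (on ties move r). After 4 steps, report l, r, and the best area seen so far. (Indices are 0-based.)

l=2, r=15, best area=252

[0,17] min(13,6)*17=102 best=102 * → r--
[0,16] min(13,18)*16=208 best=208 * → l++
[1,16] min(15,18)*15=225 best=225 * → l++
[2,16] min(18,18)*14=252 best=252 * → r--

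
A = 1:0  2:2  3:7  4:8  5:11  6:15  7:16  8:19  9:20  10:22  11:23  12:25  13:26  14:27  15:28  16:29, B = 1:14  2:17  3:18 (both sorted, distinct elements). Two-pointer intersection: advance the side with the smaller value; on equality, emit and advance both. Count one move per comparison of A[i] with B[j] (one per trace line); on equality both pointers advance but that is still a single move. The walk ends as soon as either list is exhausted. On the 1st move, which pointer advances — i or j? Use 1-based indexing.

i

[i=1,j=1] 0<14 → i++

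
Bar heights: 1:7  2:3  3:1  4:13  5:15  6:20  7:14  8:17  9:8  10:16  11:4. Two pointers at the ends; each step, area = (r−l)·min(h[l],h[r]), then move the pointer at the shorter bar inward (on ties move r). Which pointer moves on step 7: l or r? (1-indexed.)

r

[1,11] min(7,4)*10=40 best=40 * → r--
[1,10] min(7,16)*9=63 best=63 * → l++
[2,10] min(3,16)*8=24 best=63 → l++
[3,10] min(1,16)*7=7 best=63 → l++
[4,10] min(13,16)*6=78 best=78 * → l++
[5,10] min(15,16)*5=75 best=78 → l++
[6,10] min(20,16)*4=64 best=78 → r--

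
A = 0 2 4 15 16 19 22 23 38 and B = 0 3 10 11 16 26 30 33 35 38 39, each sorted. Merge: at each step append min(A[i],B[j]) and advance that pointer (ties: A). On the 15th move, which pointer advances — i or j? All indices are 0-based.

j

i=0 j=0: A[i]=0<=B[j]=0 take 0, i++
i=1 j=0: A[i]=2>B[j]=0 take 0, j++
i=1 j=1: A[i]=2<=B[j]=3 take 2, i++
i=2 j=1: A[i]=4>B[j]=3 take 3, j++
i=2 j=2: A[i]=4<=B[j]=10 take 4, i++
i=3 j=2: A[i]=15>B[j]=10 take 10, j++
i=3 j=3: A[i]=15>B[j]=11 take 11, j++
i=3 j=4: A[i]=15<=B[j]=16 take 15, i++
i=4 j=4: A[i]=16<=B[j]=16 take 16, i++
i=5 j=4: A[i]=19>B[j]=16 take 16, j++
i=5 j=5: A[i]=19<=B[j]=26 take 19, i++
i=6 j=5: A[i]=22<=B[j]=26 take 22, i++
i=7 j=5: A[i]=23<=B[j]=26 take 23, i++
i=8 j=5: A[i]=38>B[j]=26 take 26, j++
i=8 j=6: A[i]=38>B[j]=30 take 30, j++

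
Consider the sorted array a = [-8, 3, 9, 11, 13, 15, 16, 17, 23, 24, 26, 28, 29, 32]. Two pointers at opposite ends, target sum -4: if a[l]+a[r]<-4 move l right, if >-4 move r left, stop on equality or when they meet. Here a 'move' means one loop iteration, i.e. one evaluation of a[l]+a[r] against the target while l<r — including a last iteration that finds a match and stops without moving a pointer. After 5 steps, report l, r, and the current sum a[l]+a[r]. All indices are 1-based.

l=1 r=14: -8+32=24 >-4, r--
l=1 r=13: -8+29=21 >-4, r--
l=1 r=12: -8+28=20 >-4, r--
l=1 r=11: -8+26=18 >-4, r--
l=1 r=10: -8+24=16 >-4, r--

l=1, r=9, sum=15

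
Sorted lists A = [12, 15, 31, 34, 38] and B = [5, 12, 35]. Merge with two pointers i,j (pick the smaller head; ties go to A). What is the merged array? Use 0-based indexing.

[i=0,j=0] A[i]=12>B[j]=5 take 5 → j++
[i=0,j=1] A[i]=12<=B[j]=12 take 12 → i++
[i=1,j=1] A[i]=15>B[j]=12 take 12 → j++
[i=1,j=2] A[i]=15<=B[j]=35 take 15 → i++
[i=2,j=2] A[i]=31<=B[j]=35 take 31 → i++
[i=3,j=2] A[i]=34<=B[j]=35 take 34 → i++
[i=4,j=2] A[i]=38>B[j]=35 take 35 → j++
[i=4,j=3] B done, take A[i]=38 → i++

[5, 12, 12, 15, 31, 34, 35, 38]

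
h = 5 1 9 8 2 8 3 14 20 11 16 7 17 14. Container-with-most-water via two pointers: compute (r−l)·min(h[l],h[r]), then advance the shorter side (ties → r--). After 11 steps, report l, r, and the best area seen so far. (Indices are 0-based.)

[0,13] min(5,14)*13=65 best=65 * → l++
[1,13] min(1,14)*12=12 best=65 → l++
[2,13] min(9,14)*11=99 best=99 * → l++
[3,13] min(8,14)*10=80 best=99 → l++
[4,13] min(2,14)*9=18 best=99 → l++
[5,13] min(8,14)*8=64 best=99 → l++
[6,13] min(3,14)*7=21 best=99 → l++
[7,13] min(14,14)*6=84 best=99 → r--
[7,12] min(14,17)*5=70 best=99 → l++
[8,12] min(20,17)*4=68 best=99 → r--
[8,11] min(20,7)*3=21 best=99 → r--

l=8, r=10, best area=99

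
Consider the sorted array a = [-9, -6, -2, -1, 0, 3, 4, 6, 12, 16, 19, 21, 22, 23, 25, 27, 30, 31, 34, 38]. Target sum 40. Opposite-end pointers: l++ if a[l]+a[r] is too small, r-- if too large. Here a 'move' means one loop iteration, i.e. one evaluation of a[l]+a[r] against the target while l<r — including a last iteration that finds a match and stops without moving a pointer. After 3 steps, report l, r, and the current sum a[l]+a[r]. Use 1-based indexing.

[1,20] -9+38=29 <40 → l++
[2,20] -6+38=32 <40 → l++
[3,20] -2+38=36 <40 → l++

l=4, r=20, sum=37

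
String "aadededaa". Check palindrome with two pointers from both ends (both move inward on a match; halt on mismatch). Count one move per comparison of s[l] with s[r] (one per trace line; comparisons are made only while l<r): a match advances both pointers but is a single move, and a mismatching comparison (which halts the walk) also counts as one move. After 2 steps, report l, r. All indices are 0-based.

[0,8] 'a'=='a' → l++,r--
[1,7] 'a'=='a' → l++,r--

l=2, r=6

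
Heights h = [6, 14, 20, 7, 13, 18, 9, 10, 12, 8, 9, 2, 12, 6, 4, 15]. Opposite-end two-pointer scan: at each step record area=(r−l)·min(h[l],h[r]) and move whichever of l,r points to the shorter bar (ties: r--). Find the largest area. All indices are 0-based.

[0,15] min(6,15)*15=90 best=90 * → l++
[1,15] min(14,15)*14=196 best=196 * → l++
[2,15] min(20,15)*13=195 best=196 → r--
[2,14] min(20,4)*12=48 best=196 → r--
[2,13] min(20,6)*11=66 best=196 → r--
[2,12] min(20,12)*10=120 best=196 → r--
[2,11] min(20,2)*9=18 best=196 → r--
[2,10] min(20,9)*8=72 best=196 → r--
[2,9] min(20,8)*7=56 best=196 → r--
[2,8] min(20,12)*6=72 best=196 → r--
[2,7] min(20,10)*5=50 best=196 → r--
[2,6] min(20,9)*4=36 best=196 → r--
[2,5] min(20,18)*3=54 best=196 → r--
[2,4] min(20,13)*2=26 best=196 → r--
[2,3] min(20,7)*1=7 best=196 → r--

max area = 196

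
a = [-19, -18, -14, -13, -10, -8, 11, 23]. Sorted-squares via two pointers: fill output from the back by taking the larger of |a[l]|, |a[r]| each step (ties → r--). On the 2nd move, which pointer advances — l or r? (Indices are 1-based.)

l

[1,8] |-19|<=|23| out[8]=529 → r--
[1,7] |-19|>|11| out[7]=361 → l++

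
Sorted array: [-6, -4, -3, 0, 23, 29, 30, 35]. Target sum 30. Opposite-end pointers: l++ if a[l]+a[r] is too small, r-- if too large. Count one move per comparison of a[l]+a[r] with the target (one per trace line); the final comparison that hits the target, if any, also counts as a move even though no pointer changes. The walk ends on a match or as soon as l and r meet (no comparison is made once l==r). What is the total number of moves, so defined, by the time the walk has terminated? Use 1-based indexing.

[1,8] -6+35=29 <30 → l++
[2,8] -4+35=31 >30 → r--
[2,7] -4+30=26 <30 → l++
[3,7] -3+30=27 <30 → l++
[4,7] 0+30=30 → found

5 moves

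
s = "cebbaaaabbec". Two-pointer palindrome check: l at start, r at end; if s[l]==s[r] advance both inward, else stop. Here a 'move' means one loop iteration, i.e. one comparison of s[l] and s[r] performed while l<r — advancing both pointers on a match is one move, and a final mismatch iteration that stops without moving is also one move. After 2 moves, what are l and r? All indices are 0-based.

l=2, r=9

l=0 r=11: 'c'=='c', l++,r--
l=1 r=10: 'e'=='e', l++,r--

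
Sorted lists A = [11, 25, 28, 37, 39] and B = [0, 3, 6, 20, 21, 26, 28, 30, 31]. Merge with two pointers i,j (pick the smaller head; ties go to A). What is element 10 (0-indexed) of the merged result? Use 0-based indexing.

merged[10] = 30

[i=0,j=0] A[i]=11>B[j]=0 take 0 → j++
[i=0,j=1] A[i]=11>B[j]=3 take 3 → j++
[i=0,j=2] A[i]=11>B[j]=6 take 6 → j++
[i=0,j=3] A[i]=11<=B[j]=20 take 11 → i++
[i=1,j=3] A[i]=25>B[j]=20 take 20 → j++
[i=1,j=4] A[i]=25>B[j]=21 take 21 → j++
[i=1,j=5] A[i]=25<=B[j]=26 take 25 → i++
[i=2,j=5] A[i]=28>B[j]=26 take 26 → j++
[i=2,j=6] A[i]=28<=B[j]=28 take 28 → i++
[i=3,j=6] A[i]=37>B[j]=28 take 28 → j++
[i=3,j=7] A[i]=37>B[j]=30 take 30 → j++
[i=3,j=8] A[i]=37>B[j]=31 take 31 → j++
[i=3,j=9] B done, take A[i]=37 → i++
[i=4,j=9] B done, take A[i]=39 → i++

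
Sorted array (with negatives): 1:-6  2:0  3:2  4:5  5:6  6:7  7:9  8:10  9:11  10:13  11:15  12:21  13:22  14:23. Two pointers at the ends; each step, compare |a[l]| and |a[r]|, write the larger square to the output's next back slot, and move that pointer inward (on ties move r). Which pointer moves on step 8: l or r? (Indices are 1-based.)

[1,14] |-6|<=|23| out[14]=529 → r--
[1,13] |-6|<=|22| out[13]=484 → r--
[1,12] |-6|<=|21| out[12]=441 → r--
[1,11] |-6|<=|15| out[11]=225 → r--
[1,10] |-6|<=|13| out[10]=169 → r--
[1,9] |-6|<=|11| out[9]=121 → r--
[1,8] |-6|<=|10| out[8]=100 → r--
[1,7] |-6|<=|9| out[7]=81 → r--

r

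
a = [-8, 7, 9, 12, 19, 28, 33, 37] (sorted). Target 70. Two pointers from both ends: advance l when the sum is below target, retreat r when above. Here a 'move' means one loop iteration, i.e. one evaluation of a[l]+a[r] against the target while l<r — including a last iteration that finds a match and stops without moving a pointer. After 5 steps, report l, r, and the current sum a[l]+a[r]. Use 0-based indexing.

l=5, r=7, sum=65

[0,7] -8+37=29 <70 → l++
[1,7] 7+37=44 <70 → l++
[2,7] 9+37=46 <70 → l++
[3,7] 12+37=49 <70 → l++
[4,7] 19+37=56 <70 → l++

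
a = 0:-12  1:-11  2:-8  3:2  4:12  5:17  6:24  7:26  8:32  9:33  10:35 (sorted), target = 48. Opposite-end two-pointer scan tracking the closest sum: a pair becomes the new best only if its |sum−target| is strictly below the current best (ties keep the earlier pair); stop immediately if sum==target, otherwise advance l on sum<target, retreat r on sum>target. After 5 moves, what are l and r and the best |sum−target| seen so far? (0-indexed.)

[0,10] -12+35=23 d=25 * → l++
[1,10] -11+35=24 d=24 * → l++
[2,10] -8+35=27 d=21 * → l++
[3,10] 2+35=37 d=11 * → l++
[4,10] 12+35=47 d=1 * → l++

l=5, r=10, best |Δ|=1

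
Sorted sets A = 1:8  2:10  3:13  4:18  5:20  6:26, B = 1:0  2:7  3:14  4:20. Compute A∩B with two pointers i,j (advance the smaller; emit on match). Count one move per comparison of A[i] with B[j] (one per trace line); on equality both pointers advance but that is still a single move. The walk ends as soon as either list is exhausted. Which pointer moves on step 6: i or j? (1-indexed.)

j

[i=1,j=1] 8>0 → j++
[i=1,j=2] 8>7 → j++
[i=1,j=3] 8<14 → i++
[i=2,j=3] 10<14 → i++
[i=3,j=3] 13<14 → i++
[i=4,j=3] 18>14 → j++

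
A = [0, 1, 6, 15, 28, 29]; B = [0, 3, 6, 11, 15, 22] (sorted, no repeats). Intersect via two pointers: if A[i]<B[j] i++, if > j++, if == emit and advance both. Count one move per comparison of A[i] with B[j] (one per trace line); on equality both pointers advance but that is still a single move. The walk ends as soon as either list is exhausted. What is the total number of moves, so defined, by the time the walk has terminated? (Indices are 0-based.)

i=0 j=0: 0==0 emit, i++,j++
i=1 j=1: 1<3, i++
i=2 j=1: 6>3, j++
i=2 j=2: 6==6 emit, i++,j++
i=3 j=3: 15>11, j++
i=3 j=4: 15==15 emit, i++,j++
i=4 j=5: 28>22, j++

7 moves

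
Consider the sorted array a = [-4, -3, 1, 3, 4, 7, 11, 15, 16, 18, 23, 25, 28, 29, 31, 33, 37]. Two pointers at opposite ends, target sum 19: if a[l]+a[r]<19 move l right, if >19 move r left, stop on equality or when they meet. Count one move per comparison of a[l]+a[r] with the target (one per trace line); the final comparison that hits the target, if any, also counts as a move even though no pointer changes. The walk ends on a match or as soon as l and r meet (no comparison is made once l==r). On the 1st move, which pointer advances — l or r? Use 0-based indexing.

[0,16] -4+37=33 >19 → r--

r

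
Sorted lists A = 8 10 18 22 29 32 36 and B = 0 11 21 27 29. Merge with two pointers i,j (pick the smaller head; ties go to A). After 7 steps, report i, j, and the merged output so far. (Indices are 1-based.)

i=5, j=4, merged so far=[0, 8, 10, 11, 18, 21, 22]

i=1 j=1: A[i]=8>B[j]=0 take 0, j++
i=1 j=2: A[i]=8<=B[j]=11 take 8, i++
i=2 j=2: A[i]=10<=B[j]=11 take 10, i++
i=3 j=2: A[i]=18>B[j]=11 take 11, j++
i=3 j=3: A[i]=18<=B[j]=21 take 18, i++
i=4 j=3: A[i]=22>B[j]=21 take 21, j++
i=4 j=4: A[i]=22<=B[j]=27 take 22, i++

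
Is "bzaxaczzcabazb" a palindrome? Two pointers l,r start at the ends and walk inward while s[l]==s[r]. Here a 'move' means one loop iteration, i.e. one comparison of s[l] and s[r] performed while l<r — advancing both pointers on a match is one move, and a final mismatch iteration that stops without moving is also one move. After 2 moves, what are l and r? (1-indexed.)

[1,14] 'b'=='b' → l++,r--
[2,13] 'z'=='z' → l++,r--

l=3, r=12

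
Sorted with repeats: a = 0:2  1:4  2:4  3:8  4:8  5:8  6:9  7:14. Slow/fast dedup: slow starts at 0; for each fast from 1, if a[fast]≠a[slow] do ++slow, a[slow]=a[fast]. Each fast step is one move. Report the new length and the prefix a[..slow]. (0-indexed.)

slow=0 fast=1: a[fast]=4≠a[slow]=2 write a[1]=4, slow++,fast++
slow=1 fast=2: a[fast]=4=a[slow] dup, fast++
slow=1 fast=3: a[fast]=8≠a[slow]=4 write a[2]=8, slow++,fast++
slow=2 fast=4: a[fast]=8=a[slow] dup, fast++
slow=2 fast=5: a[fast]=8=a[slow] dup, fast++
slow=2 fast=6: a[fast]=9≠a[slow]=8 write a[3]=9, slow++,fast++
slow=3 fast=7: a[fast]=14≠a[slow]=9 write a[4]=14, slow++,fast++

length 5; prefix = [2, 4, 8, 9, 14]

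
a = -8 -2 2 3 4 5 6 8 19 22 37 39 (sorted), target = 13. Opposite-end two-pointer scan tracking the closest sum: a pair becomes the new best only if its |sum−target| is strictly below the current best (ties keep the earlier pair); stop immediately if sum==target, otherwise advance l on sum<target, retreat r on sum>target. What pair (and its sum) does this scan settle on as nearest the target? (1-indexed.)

pair (5, 8) with sum 13 (|Δ|=0)

l=1 r=12: -8+39=31 d=18 *, r--
l=1 r=11: -8+37=29 d=16 *, r--
l=1 r=10: -8+22=14 d=1 *, r--
l=1 r=9: -8+19=11 d=2, l++
l=2 r=9: -2+19=17 d=4, r--
l=2 r=8: -2+8=6 d=7, l++
l=3 r=8: 2+8=10 d=3, l++
l=4 r=8: 3+8=11 d=2, l++
l=5 r=8: 4+8=12 d=1, l++
l=6 r=8: 5+8=13 d=0 *, stop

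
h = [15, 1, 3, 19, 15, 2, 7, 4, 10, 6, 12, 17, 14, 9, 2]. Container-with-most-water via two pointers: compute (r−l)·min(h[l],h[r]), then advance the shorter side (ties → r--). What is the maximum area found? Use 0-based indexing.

max area = 168

l=0 r=14: min(15,2)*14=28 best=28 *, r--
l=0 r=13: min(15,9)*13=117 best=117 *, r--
l=0 r=12: min(15,14)*12=168 best=168 *, r--
l=0 r=11: min(15,17)*11=165 best=168, l++
l=1 r=11: min(1,17)*10=10 best=168, l++
l=2 r=11: min(3,17)*9=27 best=168, l++
l=3 r=11: min(19,17)*8=136 best=168, r--
l=3 r=10: min(19,12)*7=84 best=168, r--
l=3 r=9: min(19,6)*6=36 best=168, r--
l=3 r=8: min(19,10)*5=50 best=168, r--
l=3 r=7: min(19,4)*4=16 best=168, r--
l=3 r=6: min(19,7)*3=21 best=168, r--
l=3 r=5: min(19,2)*2=4 best=168, r--
l=3 r=4: min(19,15)*1=15 best=168, r--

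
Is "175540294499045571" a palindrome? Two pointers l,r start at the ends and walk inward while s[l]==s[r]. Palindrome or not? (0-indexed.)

l=0 r=17: '1'=='1', l++,r--
l=1 r=16: '7'=='7', l++,r--
l=2 r=15: '5'=='5', l++,r--
l=3 r=14: '5'=='5', l++,r--
l=4 r=13: '4'=='4', l++,r--
l=5 r=12: '0'=='0', l++,r--
l=6 r=11: '2'!='9', stop

not a palindrome (mismatch at 6,11)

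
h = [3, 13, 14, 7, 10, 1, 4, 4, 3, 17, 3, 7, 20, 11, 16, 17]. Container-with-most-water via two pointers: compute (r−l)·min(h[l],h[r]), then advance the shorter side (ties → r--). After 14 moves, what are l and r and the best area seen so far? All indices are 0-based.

l=11, r=12, best area=182

l=0 r=15: min(3,17)*15=45 best=45 *, l++
l=1 r=15: min(13,17)*14=182 best=182 *, l++
l=2 r=15: min(14,17)*13=182 best=182, l++
l=3 r=15: min(7,17)*12=84 best=182, l++
l=4 r=15: min(10,17)*11=110 best=182, l++
l=5 r=15: min(1,17)*10=10 best=182, l++
l=6 r=15: min(4,17)*9=36 best=182, l++
l=7 r=15: min(4,17)*8=32 best=182, l++
l=8 r=15: min(3,17)*7=21 best=182, l++
l=9 r=15: min(17,17)*6=102 best=182, r--
l=9 r=14: min(17,16)*5=80 best=182, r--
l=9 r=13: min(17,11)*4=44 best=182, r--
l=9 r=12: min(17,20)*3=51 best=182, l++
l=10 r=12: min(3,20)*2=6 best=182, l++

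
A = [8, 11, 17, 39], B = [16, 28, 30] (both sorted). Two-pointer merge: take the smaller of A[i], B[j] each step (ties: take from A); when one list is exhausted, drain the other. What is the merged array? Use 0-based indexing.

[i=0,j=0] A[i]=8<=B[j]=16 take 8 → i++
[i=1,j=0] A[i]=11<=B[j]=16 take 11 → i++
[i=2,j=0] A[i]=17>B[j]=16 take 16 → j++
[i=2,j=1] A[i]=17<=B[j]=28 take 17 → i++
[i=3,j=1] A[i]=39>B[j]=28 take 28 → j++
[i=3,j=2] A[i]=39>B[j]=30 take 30 → j++
[i=3,j=3] B done, take A[i]=39 → i++

[8, 11, 16, 17, 28, 30, 39]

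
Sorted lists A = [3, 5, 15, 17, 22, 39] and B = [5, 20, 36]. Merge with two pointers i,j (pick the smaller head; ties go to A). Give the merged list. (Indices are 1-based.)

[i=1,j=1] A[i]=3<=B[j]=5 take 3 → i++
[i=2,j=1] A[i]=5<=B[j]=5 take 5 → i++
[i=3,j=1] A[i]=15>B[j]=5 take 5 → j++
[i=3,j=2] A[i]=15<=B[j]=20 take 15 → i++
[i=4,j=2] A[i]=17<=B[j]=20 take 17 → i++
[i=5,j=2] A[i]=22>B[j]=20 take 20 → j++
[i=5,j=3] A[i]=22<=B[j]=36 take 22 → i++
[i=6,j=3] A[i]=39>B[j]=36 take 36 → j++
[i=6,j=4] B done, take A[i]=39 → i++

[3, 5, 5, 15, 17, 20, 22, 36, 39]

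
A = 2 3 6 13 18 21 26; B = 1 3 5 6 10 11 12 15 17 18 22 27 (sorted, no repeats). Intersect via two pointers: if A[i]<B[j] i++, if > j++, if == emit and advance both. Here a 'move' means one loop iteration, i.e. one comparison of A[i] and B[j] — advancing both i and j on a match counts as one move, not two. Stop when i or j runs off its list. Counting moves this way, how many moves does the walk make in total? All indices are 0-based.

15 moves

i=0 j=0: 2>1, j++
i=0 j=1: 2<3, i++
i=1 j=1: 3==3 emit, i++,j++
i=2 j=2: 6>5, j++
i=2 j=3: 6==6 emit, i++,j++
i=3 j=4: 13>10, j++
i=3 j=5: 13>11, j++
i=3 j=6: 13>12, j++
i=3 j=7: 13<15, i++
i=4 j=7: 18>15, j++
i=4 j=8: 18>17, j++
i=4 j=9: 18==18 emit, i++,j++
i=5 j=10: 21<22, i++
i=6 j=10: 26>22, j++
i=6 j=11: 26<27, i++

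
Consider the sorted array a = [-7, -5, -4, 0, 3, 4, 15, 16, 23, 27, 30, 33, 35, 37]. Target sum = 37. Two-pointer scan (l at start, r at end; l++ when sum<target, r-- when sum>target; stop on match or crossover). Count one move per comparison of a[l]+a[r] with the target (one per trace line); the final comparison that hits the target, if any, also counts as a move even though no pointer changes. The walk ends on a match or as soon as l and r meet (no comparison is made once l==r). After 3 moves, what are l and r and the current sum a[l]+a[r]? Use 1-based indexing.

l=1 r=14: -7+37=30 <37, l++
l=2 r=14: -5+37=32 <37, l++
l=3 r=14: -4+37=33 <37, l++

l=4, r=14, sum=37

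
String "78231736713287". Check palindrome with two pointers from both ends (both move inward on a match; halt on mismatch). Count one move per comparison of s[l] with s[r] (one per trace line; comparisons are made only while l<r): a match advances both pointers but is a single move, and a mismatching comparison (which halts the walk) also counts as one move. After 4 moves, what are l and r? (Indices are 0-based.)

[0,13] '7'=='7' → l++,r--
[1,12] '8'=='8' → l++,r--
[2,11] '2'=='2' → l++,r--
[3,10] '3'=='3' → l++,r--

l=4, r=9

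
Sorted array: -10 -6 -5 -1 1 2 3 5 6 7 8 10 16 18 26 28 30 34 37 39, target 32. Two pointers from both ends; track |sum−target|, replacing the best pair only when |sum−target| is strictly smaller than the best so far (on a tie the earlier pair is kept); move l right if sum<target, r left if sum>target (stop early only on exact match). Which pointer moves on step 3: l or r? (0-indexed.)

l

l=0 r=19: -10+39=29 d=3 *, l++
l=1 r=19: -6+39=33 d=1 *, r--
l=1 r=18: -6+37=31 d=1, l++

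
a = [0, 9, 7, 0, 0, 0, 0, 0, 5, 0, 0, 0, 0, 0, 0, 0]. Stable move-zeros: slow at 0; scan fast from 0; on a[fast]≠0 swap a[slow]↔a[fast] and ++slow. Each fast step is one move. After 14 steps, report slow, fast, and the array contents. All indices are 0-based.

slow=3, fast=14, a=[9, 7, 5, 0, 0, 0, 0, 0, 0, 0, 0, 0, 0, 0, 0, 0]

(s=0,f=0) a[fast]=0 → fast++
(s=0,f=1) a[fast]=9≠0 swap→a[0]=9 → slow++,fast++
(s=1,f=2) a[fast]=7≠0 swap→a[1]=7 → slow++,fast++
(s=2,f=3) a[fast]=0 → fast++
(s=2,f=4) a[fast]=0 → fast++
(s=2,f=5) a[fast]=0 → fast++
(s=2,f=6) a[fast]=0 → fast++
(s=2,f=7) a[fast]=0 → fast++
(s=2,f=8) a[fast]=5≠0 swap→a[2]=5 → slow++,fast++
(s=3,f=9) a[fast]=0 → fast++
(s=3,f=10) a[fast]=0 → fast++
(s=3,f=11) a[fast]=0 → fast++
(s=3,f=12) a[fast]=0 → fast++
(s=3,f=13) a[fast]=0 → fast++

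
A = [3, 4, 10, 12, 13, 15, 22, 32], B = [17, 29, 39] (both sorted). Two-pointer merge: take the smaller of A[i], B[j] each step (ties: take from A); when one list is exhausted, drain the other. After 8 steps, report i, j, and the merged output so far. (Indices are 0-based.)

i=7, j=1, merged so far=[3, 4, 10, 12, 13, 15, 17, 22]

i=0 j=0: A[i]=3<=B[j]=17 take 3, i++
i=1 j=0: A[i]=4<=B[j]=17 take 4, i++
i=2 j=0: A[i]=10<=B[j]=17 take 10, i++
i=3 j=0: A[i]=12<=B[j]=17 take 12, i++
i=4 j=0: A[i]=13<=B[j]=17 take 13, i++
i=5 j=0: A[i]=15<=B[j]=17 take 15, i++
i=6 j=0: A[i]=22>B[j]=17 take 17, j++
i=6 j=1: A[i]=22<=B[j]=29 take 22, i++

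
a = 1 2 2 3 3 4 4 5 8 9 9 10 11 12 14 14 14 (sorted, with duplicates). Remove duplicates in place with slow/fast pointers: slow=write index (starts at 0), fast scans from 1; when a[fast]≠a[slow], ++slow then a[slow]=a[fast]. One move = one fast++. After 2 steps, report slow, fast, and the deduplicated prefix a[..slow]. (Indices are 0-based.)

slow=0 fast=1: a[fast]=2≠a[slow]=1 write a[1]=2, slow++,fast++
slow=1 fast=2: a[fast]=2=a[slow] dup, fast++

slow=1, fast=3, prefix=[1, 2]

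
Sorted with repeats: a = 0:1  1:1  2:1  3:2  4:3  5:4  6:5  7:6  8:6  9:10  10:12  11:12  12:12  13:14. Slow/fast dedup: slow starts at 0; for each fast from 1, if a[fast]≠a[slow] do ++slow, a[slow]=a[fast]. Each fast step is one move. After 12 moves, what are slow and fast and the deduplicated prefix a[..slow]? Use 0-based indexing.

slow=7, fast=13, prefix=[1, 2, 3, 4, 5, 6, 10, 12]

(s=0,f=1) a[fast]=1=a[slow] dup → fast++
(s=0,f=2) a[fast]=1=a[slow] dup → fast++
(s=0,f=3) a[fast]=2≠a[slow]=1 write a[1]=2 → slow++,fast++
(s=1,f=4) a[fast]=3≠a[slow]=2 write a[2]=3 → slow++,fast++
(s=2,f=5) a[fast]=4≠a[slow]=3 write a[3]=4 → slow++,fast++
(s=3,f=6) a[fast]=5≠a[slow]=4 write a[4]=5 → slow++,fast++
(s=4,f=7) a[fast]=6≠a[slow]=5 write a[5]=6 → slow++,fast++
(s=5,f=8) a[fast]=6=a[slow] dup → fast++
(s=5,f=9) a[fast]=10≠a[slow]=6 write a[6]=10 → slow++,fast++
(s=6,f=10) a[fast]=12≠a[slow]=10 write a[7]=12 → slow++,fast++
(s=7,f=11) a[fast]=12=a[slow] dup → fast++
(s=7,f=12) a[fast]=12=a[slow] dup → fast++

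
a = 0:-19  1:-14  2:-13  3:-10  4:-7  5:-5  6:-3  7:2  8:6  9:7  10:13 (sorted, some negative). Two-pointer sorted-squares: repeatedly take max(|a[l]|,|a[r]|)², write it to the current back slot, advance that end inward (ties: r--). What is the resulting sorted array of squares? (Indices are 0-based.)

[4, 9, 25, 36, 49, 49, 100, 169, 169, 196, 361]

[0,10] |-19|>|13| out[10]=361 → l++
[1,10] |-14|>|13| out[9]=196 → l++
[2,10] |-13|<=|13| out[8]=169 → r--
[2,9] |-13|>|7| out[7]=169 → l++
[3,9] |-10|>|7| out[6]=100 → l++
[4,9] |-7|<=|7| out[5]=49 → r--
[4,8] |-7|>|6| out[4]=49 → l++
[5,8] |-5|<=|6| out[3]=36 → r--
[5,7] |-5|>|2| out[2]=25 → l++
[6,7] |-3|>|2| out[1]=9 → l++
[7,7] |2|<=|2| out[0]=4 → r--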